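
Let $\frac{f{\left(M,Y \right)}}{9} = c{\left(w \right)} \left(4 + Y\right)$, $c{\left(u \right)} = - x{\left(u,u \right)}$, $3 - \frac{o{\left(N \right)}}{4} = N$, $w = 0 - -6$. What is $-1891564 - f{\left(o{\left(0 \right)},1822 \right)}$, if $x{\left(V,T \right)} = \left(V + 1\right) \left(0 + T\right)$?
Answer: $-1201336$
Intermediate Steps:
$x{\left(V,T \right)} = T \left(1 + V\right)$ ($x{\left(V,T \right)} = \left(1 + V\right) T = T \left(1 + V\right)$)
$w = 6$ ($w = 0 + 6 = 6$)
$o{\left(N \right)} = 12 - 4 N$
$c{\left(u \right)} = - u \left(1 + u\right)$
$f{\left(M,Y \right)} = -1512 - 378 Y$ ($f{\left(M,Y \right)} = 9 \left(-1\right) 6 \left(1 + 6\right) \left(4 + Y\right) = 9 \left(-1\right) 6 \cdot 7 \left(4 + Y\right) = 9 \left(- 42 \left(4 + Y\right)\right) = 9 \left(-168 - 42 Y\right) = -1512 - 378 Y$)
$-1891564 - f{\left(o{\left(0 \right)},1822 \right)} = -1891564 - \left(-1512 - 688716\right) = -1891564 - -690228 = -1891564 + 690228 = -1201336$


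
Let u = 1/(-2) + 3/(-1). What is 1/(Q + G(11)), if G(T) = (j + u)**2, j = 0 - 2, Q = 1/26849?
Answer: 107396/3248733 ≈ 0.033058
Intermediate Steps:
Q = 1/26849 ≈ 3.7245e-5
u = -7/2 (u = 1*(-1/2) + 3*(-1) = -1/2 - 3 = -7/2 ≈ -3.5000)
j = -2
G(T) = 121/4 (G(T) = (-2 - 7/2)**2 = (-11/2)**2 = 121/4)
1/(Q + G(11)) = 1/(1/26849 + 121/4) = 1/(3248733/107396) = 107396/3248733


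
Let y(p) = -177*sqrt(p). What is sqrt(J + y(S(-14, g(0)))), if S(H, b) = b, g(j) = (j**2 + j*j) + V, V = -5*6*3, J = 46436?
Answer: sqrt(46436 - 531*I*sqrt(10)) ≈ 215.53 - 3.896*I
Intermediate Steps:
V = -90 (V = -30*3 = -90)
g(j) = -90 + 2*j**2 (g(j) = (j**2 + j*j) - 90 = (j**2 + j**2) - 90 = 2*j**2 - 90 = -90 + 2*j**2)
sqrt(J + y(S(-14, g(0)))) = sqrt(46436 - 177*sqrt(-90 + 2*0**2)) = sqrt(46436 - 177*sqrt(-90 + 2*0)) = sqrt(46436 - 177*sqrt(-90 + 0)) = sqrt(46436 - 531*I*sqrt(10))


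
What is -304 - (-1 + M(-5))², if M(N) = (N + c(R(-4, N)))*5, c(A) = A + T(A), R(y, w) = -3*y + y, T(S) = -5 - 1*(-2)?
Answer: -305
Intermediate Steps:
T(S) = -3 (T(S) = -5 + 2 = -3)
R(y, w) = -2*y
c(A) = -3 + A (c(A) = A - 3 = -3 + A)
M(N) = 25 + 5*N (M(N) = (N + (-3 - 2*(-4)))*5 = (N + (-3 + 8))*5 = (N + 5)*5 = (5 + N)*5 = 25 + 5*N)
-304 - (-1 + M(-5))² = -304 - (-1 + (25 + 5*(-5)))² = -304 - (-1 + (25 - 25))² = -304 - (-1 + 0)² = -304 - 1*(-1)² = -304 - 1*1 = -304 - 1 = -305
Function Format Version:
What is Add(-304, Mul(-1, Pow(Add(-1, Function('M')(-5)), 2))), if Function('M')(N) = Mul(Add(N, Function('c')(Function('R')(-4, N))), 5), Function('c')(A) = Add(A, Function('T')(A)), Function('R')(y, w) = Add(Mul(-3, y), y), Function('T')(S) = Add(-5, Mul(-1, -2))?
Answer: -305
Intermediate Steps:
Function('T')(S) = -3 (Function('T')(S) = Add(-5, 2) = -3)
Function('R')(y, w) = Mul(-2, y)
Function('c')(A) = Add(-3, A) (Function('c')(A) = Add(A, -3) = Add(-3, A))
Function('M')(N) = Add(25, Mul(5, N)) (Function('M')(N) = Mul(Add(N, Add(-3, Mul(-2, -4))), 5) = Mul(Add(N, Add(-3, 8)), 5) = Mul(Add(N, 5), 5) = Mul(Add(5, N), 5) = Add(25, Mul(5, N)))
Add(-304, Mul(-1, Pow(Add(-1, Function('M')(-5)), 2))) = Add(-304, Mul(-1, Pow(Add(-1, Add(25, Mul(5, -5))), 2))) = Add(-304, Mul(-1, Pow(Add(-1, Add(25, -25)), 2))) = Add(-304, Mul(-1, Pow(Add(-1, 0), 2))) = Add(-304, Mul(-1, Pow(-1, 2))) = Add(-304, Mul(-1, 1)) = Add(-304, -1) = -305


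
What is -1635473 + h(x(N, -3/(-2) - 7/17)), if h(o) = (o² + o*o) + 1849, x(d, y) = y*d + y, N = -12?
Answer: -944069023/578 ≈ -1.6333e+6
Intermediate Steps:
x(d, y) = y + d*y (x(d, y) = d*y + y = y + d*y)
h(o) = 1849 + 2*o² (h(o) = (o² + o²) + 1849 = 2*o² + 1849 = 1849 + 2*o²)
-1635473 + h(x(N, -3/(-2) - 7/17)) = -1635473 + (1849 + 2*((-3/(-2) - 7/17)*(1 - 12))²) = -1635473 + (1849 + 2*((-3*(-½) - 7*1/17)*(-11))²) = -1635473 + (1849 + 2*((3/2 - 7/17)*(-11))²) = -1635473 + (1849 + 2*((37/34)*(-11))²) = -1635473 + (1849 + 2*(-407/34)²) = -1635473 + (1849 + 2*(165649/1156)) = -1635473 + (1849 + 165649/578) = -1635473 + 1234371/578 = -944069023/578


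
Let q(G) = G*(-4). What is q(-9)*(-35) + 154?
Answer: -1106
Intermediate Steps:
q(G) = -4*G
q(-9)*(-35) + 154 = -4*(-9)*(-35) + 154 = 36*(-35) + 154 = -1260 + 154 = -1106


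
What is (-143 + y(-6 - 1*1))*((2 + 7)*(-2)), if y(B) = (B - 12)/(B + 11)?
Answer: 5319/2 ≈ 2659.5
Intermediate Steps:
y(B) = (-12 + B)/(11 + B)
(-143 + y(-6 - 1*1))*((2 + 7)*(-2)) = (-143 + (-12 + (-6 - 1*1))/(11 + (-6 - 1*1)))*((2 + 7)*(-2)) = (-143 + (-12 + (-6 - 1))/(11 + (-6 - 1)))*(9*(-2)) = (-143 + (-12 - 7)/(11 - 7))*(-18) = (-143 - 19/4)*(-18) = -591/4*(-18) = 5319/2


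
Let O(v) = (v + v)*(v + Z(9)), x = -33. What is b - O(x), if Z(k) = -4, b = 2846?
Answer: 404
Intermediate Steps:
O(v) = 2*v*(-4 + v) (O(v) = (v + v)*(v - 4) = (2*v)*(-4 + v) = 2*v*(-4 + v))
b - O(x) = 2846 - 2*(-33)*(-4 - 33) = 2846 - 2*(-33)*(-37) = 2846 - 1*2442 = 2846 - 2442 = 404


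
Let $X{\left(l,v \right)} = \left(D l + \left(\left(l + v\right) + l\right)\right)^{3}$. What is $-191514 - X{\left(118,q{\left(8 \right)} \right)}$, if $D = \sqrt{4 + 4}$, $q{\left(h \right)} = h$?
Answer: $-96257242 - 68440000 \sqrt{2} \approx -1.9305 \cdot 10^{8}$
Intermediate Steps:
$D = 2 \sqrt{2}$ ($D = \sqrt{8} = 2 \sqrt{2} \approx 2.8284$)
$X{\left(l,v \right)} = \left(v + 2 l + 2 l \sqrt{2}\right)^{3}$ ($X{\left(l,v \right)} = \left(2 \sqrt{2} l + \left(\left(l + v\right) + l\right)\right)^{3} = \left(2 l \sqrt{2} + \left(v + 2 l\right)\right)^{3} = \left(v + 2 l + 2 l \sqrt{2}\right)^{3}$)
$-191514 - X{\left(118,q{\left(8 \right)} \right)} = -191514 - \left(8 + 2 \cdot 118 + 2 \cdot 118 \sqrt{2}\right)^{3} = -191514 - \left(8 + 236 + 236 \sqrt{2}\right)^{3} = -191514 - \left(244 + 236 \sqrt{2}\right)^{3}$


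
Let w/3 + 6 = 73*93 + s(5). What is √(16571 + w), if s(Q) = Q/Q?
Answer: √36923 ≈ 192.15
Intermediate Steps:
s(Q) = 1
w = 20352 (w = -18 + 3*(73*93 + 1) = -18 + 3*(6789 + 1) = -18 + 3*6790 = -18 + 20370 = 20352)
√(16571 + w) = √(16571 + 20352) = √36923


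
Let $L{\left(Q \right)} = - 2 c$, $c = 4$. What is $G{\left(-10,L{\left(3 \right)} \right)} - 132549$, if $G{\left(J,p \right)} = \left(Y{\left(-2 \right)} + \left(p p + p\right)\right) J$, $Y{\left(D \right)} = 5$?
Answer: $-133159$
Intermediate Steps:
$L{\left(Q \right)} = -8$ ($L{\left(Q \right)} = \left(-2\right) 4 = -8$)
$G{\left(J,p \right)} = J \left(5 + p + p^{2}\right)$ ($G{\left(J,p \right)} = \left(5 + \left(p p + p\right)\right) J = \left(5 + \left(p^{2} + p\right)\right) J = \left(5 + \left(p + p^{2}\right)\right) J = \left(5 + p + p^{2}\right) J = J \left(5 + p + p^{2}\right)$)
$G{\left(-10,L{\left(3 \right)} \right)} - 132549 = - 10 \left(5 - 8 + \left(-8\right)^{2}\right) - 132549 = - 10 \left(5 - 8 + 64\right) - 132549 = \left(-10\right) 61 - 132549 = -610 - 132549 = -133159$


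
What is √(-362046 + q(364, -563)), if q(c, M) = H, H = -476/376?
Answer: I*√3199049642/94 ≈ 601.7*I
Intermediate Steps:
H = -119/94 (H = -476*1/376 = -119/94 ≈ -1.2660)
q(c, M) = -119/94
√(-362046 + q(364, -563)) = √(-362046 - 119/94) = √(-34032443/94) = I*√3199049642/94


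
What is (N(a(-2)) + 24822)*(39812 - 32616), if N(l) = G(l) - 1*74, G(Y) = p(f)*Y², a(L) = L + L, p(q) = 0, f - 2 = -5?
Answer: 178086608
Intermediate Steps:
f = -3 (f = 2 - 5 = -3)
a(L) = 2*L
G(Y) = 0 (G(Y) = 0*Y² = 0)
N(l) = -74 (N(l) = 0 - 1*74 = 0 - 74 = -74)
(N(a(-2)) + 24822)*(39812 - 32616) = (-74 + 24822)*(39812 - 32616) = 24748*7196 = 178086608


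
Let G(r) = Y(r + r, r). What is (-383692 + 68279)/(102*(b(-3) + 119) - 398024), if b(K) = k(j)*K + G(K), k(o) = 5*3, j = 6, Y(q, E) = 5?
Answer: 315413/389966 ≈ 0.80882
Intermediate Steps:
G(r) = 5
k(o) = 15
b(K) = 5 + 15*K (b(K) = 15*K + 5 = 5 + 15*K)
(-383692 + 68279)/(102*(b(-3) + 119) - 398024) = (-383692 + 68279)/(102*((5 + 15*(-3)) + 119) - 398024) = -315413/(102*((5 - 45) + 119) - 398024) = -315413/(102*(-40 + 119) - 398024) = -315413/(102*79 - 398024) = -315413/(8058 - 398024) = -315413/(-389966) = -315413*(-1/389966) = 315413/389966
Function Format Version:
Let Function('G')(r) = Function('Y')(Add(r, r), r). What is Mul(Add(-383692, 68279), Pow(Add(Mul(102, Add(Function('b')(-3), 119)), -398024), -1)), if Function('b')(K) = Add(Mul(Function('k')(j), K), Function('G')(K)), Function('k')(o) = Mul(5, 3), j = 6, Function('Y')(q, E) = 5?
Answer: Rational(315413, 389966) ≈ 0.80882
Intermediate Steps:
Function('G')(r) = 5
Function('k')(o) = 15
Function('b')(K) = Add(5, Mul(15, K)) (Function('b')(K) = Add(Mul(15, K), 5) = Add(5, Mul(15, K)))
Mul(Add(-383692, 68279), Pow(Add(Mul(102, Add(Function('b')(-3), 119)), -398024), -1)) = Mul(Add(-383692, 68279), Pow(Add(Mul(102, Add(Add(5, Mul(15, -3)), 119)), -398024), -1)) = Mul(-315413, Pow(Add(Mul(102, Add(Add(5, -45), 119)), -398024), -1)) = Mul(-315413, Pow(Add(Mul(102, Add(-40, 119)), -398024), -1)) = Mul(-315413, Pow(Add(Mul(102, 79), -398024), -1)) = Mul(-315413, Pow(Add(8058, -398024), -1)) = Mul(-315413, Pow(-389966, -1)) = Mul(-315413, Rational(-1, 389966)) = Rational(315413, 389966)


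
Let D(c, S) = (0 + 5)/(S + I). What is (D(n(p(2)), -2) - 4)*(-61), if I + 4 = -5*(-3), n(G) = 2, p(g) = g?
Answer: 1891/9 ≈ 210.11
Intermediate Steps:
I = 11 (I = -4 - 5*(-3) = -4 + 15 = 11)
D(c, S) = 5/(11 + S) (D(c, S) = (0 + 5)/(S + 11) = 5/(11 + S))
(D(n(p(2)), -2) - 4)*(-61) = (5/(11 - 2) - 4)*(-61) = (5/9 - 4)*(-61) = -31/9*(-61) = 1891/9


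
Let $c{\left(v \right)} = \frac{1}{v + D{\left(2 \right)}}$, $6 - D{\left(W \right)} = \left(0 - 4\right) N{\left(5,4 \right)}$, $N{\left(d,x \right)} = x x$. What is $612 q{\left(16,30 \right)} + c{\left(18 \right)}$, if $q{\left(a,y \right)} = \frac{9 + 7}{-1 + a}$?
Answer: $\frac{287237}{440} \approx 652.81$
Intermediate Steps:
$N{\left(d,x \right)} = x^{2}$
$D{\left(W \right)} = 70$ ($D{\left(W \right)} = 6 - \left(0 - 4\right) 4^{2} = 6 - \left(-4\right) 16 = 6 - -64 = 6 + 64 = 70$)
$c{\left(v \right)} = \frac{1}{70 + v}$ ($c{\left(v \right)} = \frac{1}{v + 70} = \frac{1}{70 + v}$)
$q{\left(a,y \right)} = \frac{16}{-1 + a}$
$612 q{\left(16,30 \right)} + c{\left(18 \right)} = 612 \frac{16}{-1 + 16} + \frac{1}{70 + 18} = 612 \cdot \frac{16}{15} + \frac{1}{88} = \frac{3264}{5} + \frac{1}{88} = \frac{287237}{440}$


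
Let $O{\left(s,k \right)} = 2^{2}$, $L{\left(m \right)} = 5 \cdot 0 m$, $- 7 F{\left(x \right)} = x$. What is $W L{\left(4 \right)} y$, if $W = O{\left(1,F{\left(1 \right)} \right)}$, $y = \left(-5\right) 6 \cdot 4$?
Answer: $0$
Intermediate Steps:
$F{\left(x \right)} = - \frac{x}{7}$
$L{\left(m \right)} = 0$ ($L{\left(m \right)} = 0 m = 0$)
$O{\left(s,k \right)} = 4$
$y = -120$ ($y = \left(-30\right) 4 = -120$)
$W = 4$
$W L{\left(4 \right)} y = 4 \cdot 0 \left(-120\right) = 0 \left(-120\right) = 0$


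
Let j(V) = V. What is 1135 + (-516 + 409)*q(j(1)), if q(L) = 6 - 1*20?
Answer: 2633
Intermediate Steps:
q(L) = -14 (q(L) = 6 - 20 = -14)
1135 + (-516 + 409)*q(j(1)) = 1135 + (-516 + 409)*(-14) = 1135 - 107*(-14) = 1135 + 1498 = 2633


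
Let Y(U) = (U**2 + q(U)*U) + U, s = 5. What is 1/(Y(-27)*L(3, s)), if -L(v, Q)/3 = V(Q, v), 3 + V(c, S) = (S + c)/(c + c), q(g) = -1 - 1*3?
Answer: 1/5346 ≈ 0.00018706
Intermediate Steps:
q(g) = -4 (q(g) = -1 - 3 = -4)
V(c, S) = -3 + (S + c)/(2*c) (V(c, S) = -3 + (S + c)/(c + c) = -3 + (S + c)/((2*c)) = -3 + (S + c)*(1/(2*c)) = -3 + (S + c)/(2*c))
L(v, Q) = -3*(v - 5*Q)/(2*Q)
Y(U) = U**2 - 3*U (Y(U) = (U**2 - 4*U) + U = U**2 - 3*U)
1/(Y(-27)*L(3, s)) = 1/((-27*(-3 - 27))*((3/2)*(-1*3 + 5*5)/5)) = 1/((-27*(-30))*((3/2)*(1/5)*(-3 + 25))) = 1/(810*((3/2)*(1/5)*22)) = 1/(810*(33/5)) = 1/5346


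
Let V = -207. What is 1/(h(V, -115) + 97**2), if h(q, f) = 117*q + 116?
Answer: -1/14694 ≈ -6.8055e-5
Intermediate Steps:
h(q, f) = 116 + 117*q
1/(h(V, -115) + 97**2) = 1/((116 + 117*(-207)) + 97**2) = 1/((116 - 24219) + 9409) = 1/(-24103 + 9409) = 1/(-14694) = -1/14694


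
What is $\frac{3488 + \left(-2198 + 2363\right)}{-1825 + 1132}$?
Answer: $- \frac{3653}{693} \approx -5.2713$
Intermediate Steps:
$\frac{3488 + \left(-2198 + 2363\right)}{-1825 + 1132} = \frac{3488 + 165}{-693} = 3653 \left(- \frac{1}{693}\right) = - \frac{3653}{693}$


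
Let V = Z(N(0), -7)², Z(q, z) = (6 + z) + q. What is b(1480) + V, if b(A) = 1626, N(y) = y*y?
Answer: 1627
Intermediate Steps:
N(y) = y²
Z(q, z) = 6 + q + z
V = 1 (V = (6 + 0² - 7)² = (6 + 0 - 7)² = (-1)² = 1)
b(1480) + V = 1626 + 1 = 1627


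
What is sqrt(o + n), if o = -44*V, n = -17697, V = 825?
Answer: I*sqrt(53997) ≈ 232.37*I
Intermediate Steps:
o = -36300 (o = -44*825 = -36300)
sqrt(o + n) = sqrt(-36300 - 17697) = sqrt(-53997) = I*sqrt(53997)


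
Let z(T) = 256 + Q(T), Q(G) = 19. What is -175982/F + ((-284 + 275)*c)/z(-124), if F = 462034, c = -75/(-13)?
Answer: -18820172/33035431 ≈ -0.56970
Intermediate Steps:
c = 75/13 (c = -75*(-1/13) = 75/13 ≈ 5.7692)
z(T) = 275 (z(T) = 256 + 19 = 275)
-175982/F + ((-284 + 275)*c)/z(-124) = -175982/462034 + ((-284 + 275)*(75/13))/275 = -175982*1/462034 - 9*75/13*(1/275) = -87991/231017 - 675/13*1/275 = -87991/231017 - 27/143 = -18820172/33035431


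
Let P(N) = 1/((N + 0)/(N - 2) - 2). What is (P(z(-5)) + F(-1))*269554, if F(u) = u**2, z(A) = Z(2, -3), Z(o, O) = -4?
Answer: 134777/2 ≈ 67389.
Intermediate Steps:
z(A) = -4
P(N) = 1/(-2 + N/(-2 + N)) (P(N) = 1/(N/(-2 + N) - 2) = 1/(-2 + N/(-2 + N)))
(P(z(-5)) + F(-1))*269554 = ((2 - 1*(-4))/(-4 - 4) + (-1)**2)*269554 = ((2 + 4)/(-8) + 1)*269554 = (-1/8*6 + 1)*269554 = (-3/4 + 1)*269554 = (1/4)*269554 = 134777/2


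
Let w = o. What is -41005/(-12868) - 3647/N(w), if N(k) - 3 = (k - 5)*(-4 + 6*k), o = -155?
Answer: 868711517/274718932 ≈ 3.1622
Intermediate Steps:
w = -155
N(k) = 3 + (-5 + k)*(-4 + 6*k) (N(k) = 3 + (k - 5)*(-4 + 6*k) = 3 + (-5 + k)*(-4 + 6*k))
-41005/(-12868) - 3647/N(w) = -41005/(-12868) - 3647/(23 - 34*(-155) + 6*(-155)²) = -41005*(-1/12868) - 3647/(23 + 5270 + 6*24025) = 41005/12868 - 3647/(23 + 5270 + 144150) = 41005/12868 - 3647/149443 = 41005/12868 - 3647*1/149443 = 41005/12868 - 521/21349 = 868711517/274718932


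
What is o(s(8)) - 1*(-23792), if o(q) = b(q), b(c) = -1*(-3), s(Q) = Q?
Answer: 23795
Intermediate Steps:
b(c) = 3
o(q) = 3
o(s(8)) - 1*(-23792) = 3 - 1*(-23792) = 3 + 23792 = 23795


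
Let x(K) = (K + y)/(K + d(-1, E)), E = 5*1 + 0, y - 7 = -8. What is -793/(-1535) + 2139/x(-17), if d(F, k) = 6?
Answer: 12043763/9210 ≈ 1307.7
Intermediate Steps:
y = -1 (y = 7 - 8 = -1)
E = 5 (E = 5 + 0 = 5)
x(K) = (-1 + K)/(6 + K) (x(K) = (K - 1)/(K + 6) = (-1 + K)/(6 + K))
-793/(-1535) + 2139/x(-17) = -793/(-1535) + 2139/(((-1 - 17)/(6 - 17))) = -793*(-1/1535) + 2139/((-18/(-11))) = 793/1535 + 2139/((-1/11*(-18))) = 793/1535 + 2139/(18/11) = 793/1535 + 2139*(11/18) = 793/1535 + 7843/6 = 12043763/9210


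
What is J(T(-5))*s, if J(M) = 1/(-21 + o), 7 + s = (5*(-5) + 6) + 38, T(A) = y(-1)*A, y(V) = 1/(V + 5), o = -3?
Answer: -1/2 ≈ -0.50000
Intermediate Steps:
y(V) = 1/(5 + V)
T(A) = A/4 (T(A) = A/(5 - 1) = A/4)
s = 12 (s = -7 + ((5*(-5) + 6) + 38) = -7 + ((-25 + 6) + 38) = -7 + (-19 + 38) = -7 + 19 = 12)
J(M) = -1/24 (J(M) = 1/(-21 - 3) = 1/(-24) = -1/24)
J(T(-5))*s = -1/24*12 = -1/2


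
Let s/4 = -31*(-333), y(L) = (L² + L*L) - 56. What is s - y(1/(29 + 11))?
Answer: 33078399/800 ≈ 41348.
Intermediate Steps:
y(L) = -56 + 2*L² (y(L) = (L² + L²) - 56 = 2*L² - 56 = -56 + 2*L²)
s = 41292 (s = 4*(-31*(-333)) = 4*10323 = 41292)
s - y(1/(29 + 11)) = 41292 - (-56 + 2*(1/(29 + 11))²) = 41292 - (-56 + 2*(1/40)²) = 41292 - (-56 + 2*(1/1600)) = 41292 - (-56 + 1/800) = 41292 - 1*(-44799/800) = 41292 + 44799/800 = 33078399/800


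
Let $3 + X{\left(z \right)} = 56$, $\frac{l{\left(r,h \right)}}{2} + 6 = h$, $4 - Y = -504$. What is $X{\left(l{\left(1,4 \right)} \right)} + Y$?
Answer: $561$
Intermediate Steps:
$Y = 508$ ($Y = 4 - -504 = 4 + 504 = 508$)
$l{\left(r,h \right)} = -12 + 2 h$
$X{\left(z \right)} = 53$ ($X{\left(z \right)} = -3 + 56 = 53$)
$X{\left(l{\left(1,4 \right)} \right)} + Y = 53 + 508 = 561$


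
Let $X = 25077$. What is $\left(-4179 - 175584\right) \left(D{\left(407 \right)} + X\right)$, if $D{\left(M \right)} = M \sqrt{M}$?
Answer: $-4507916751 - 73163541 \sqrt{407} \approx -5.9839 \cdot 10^{9}$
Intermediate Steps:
$D{\left(M \right)} = M^{\frac{3}{2}}$
$\left(-4179 - 175584\right) \left(D{\left(407 \right)} + X\right) = \left(-4179 - 175584\right) \left(407^{\frac{3}{2}} + 25077\right) = - 179763 \left(407 \sqrt{407} + 25077\right) = - 179763 \left(25077 + 407 \sqrt{407}\right) = -4507916751 - 73163541 \sqrt{407}$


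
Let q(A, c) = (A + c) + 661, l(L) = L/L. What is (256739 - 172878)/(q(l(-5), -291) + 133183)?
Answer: 83861/133554 ≈ 0.62792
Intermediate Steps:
l(L) = 1
q(A, c) = 661 + A + c
(256739 - 172878)/(q(l(-5), -291) + 133183) = (256739 - 172878)/((661 + 1 - 291) + 133183) = 83861/(371 + 133183) = 83861/133554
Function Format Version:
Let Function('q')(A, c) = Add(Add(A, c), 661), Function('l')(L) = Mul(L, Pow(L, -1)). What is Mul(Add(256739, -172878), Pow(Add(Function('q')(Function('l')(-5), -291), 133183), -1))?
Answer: Rational(83861, 133554) ≈ 0.62792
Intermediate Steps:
Function('l')(L) = 1
Function('q')(A, c) = Add(661, A, c)
Mul(Add(256739, -172878), Pow(Add(Function('q')(Function('l')(-5), -291), 133183), -1)) = Mul(Add(256739, -172878), Pow(Add(Add(661, 1, -291), 133183), -1)) = Mul(83861, Pow(Add(371, 133183), -1)) = Mul(83861, Pow(133554, -1)) = Mul(83861, Rational(1, 133554)) = Rational(83861, 133554)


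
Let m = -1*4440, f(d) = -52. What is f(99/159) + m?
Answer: -4492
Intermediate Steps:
m = -4440
f(99/159) + m = -52 - 4440 = -4492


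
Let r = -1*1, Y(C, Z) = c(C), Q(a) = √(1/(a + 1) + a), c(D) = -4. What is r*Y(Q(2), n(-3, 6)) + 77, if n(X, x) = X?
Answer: 81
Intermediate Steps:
Q(a) = √(a + 1/(1 + a)) (Q(a) = √(1/(1 + a) + a) = √(a + 1/(1 + a)))
Y(C, Z) = -4
r = -1
r*Y(Q(2), n(-3, 6)) + 77 = -1*(-4) + 77 = 4 + 77 = 81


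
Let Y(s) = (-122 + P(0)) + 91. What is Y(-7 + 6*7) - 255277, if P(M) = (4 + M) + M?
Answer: -255304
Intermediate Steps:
P(M) = 4 + 2*M
Y(s) = -27 (Y(s) = (-122 + (4 + 2*0)) + 91 = (-122 + (4 + 0)) + 91 = (-122 + 4) + 91 = -118 + 91 = -27)
Y(-7 + 6*7) - 255277 = -27 - 255277 = -255304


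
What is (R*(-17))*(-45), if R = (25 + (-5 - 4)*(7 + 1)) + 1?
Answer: -35190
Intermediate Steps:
R = -46 (R = (25 - 9*8) + 1 = (25 - 72) + 1 = -47 + 1 = -46)
(R*(-17))*(-45) = -46*(-17)*(-45) = 782*(-45) = -35190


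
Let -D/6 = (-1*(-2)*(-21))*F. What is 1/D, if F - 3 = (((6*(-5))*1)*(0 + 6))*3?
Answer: -1/135324 ≈ -7.3897e-6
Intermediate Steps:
F = -537 (F = 3 + (((6*(-5))*1)*(0 + 6))*3 = 3 + (-30*1*6)*3 = 3 - 30*6*3 = 3 - 180*3 = 3 - 540 = -537)
D = -135324 (D = -6*-1*(-2)*(-21)*(-537) = -6*2*(-21)*(-537) = -(-252)*(-537) = -6*22554 = -135324)
1/D = 1/(-135324) = -1/135324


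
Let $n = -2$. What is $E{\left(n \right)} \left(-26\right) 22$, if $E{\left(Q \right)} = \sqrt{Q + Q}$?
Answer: $- 1144 i \approx - 1144.0 i$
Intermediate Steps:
$E{\left(Q \right)} = \sqrt{2} \sqrt{Q}$ ($E{\left(Q \right)} = \sqrt{2 Q} = \sqrt{2} \sqrt{Q}$)
$E{\left(n \right)} \left(-26\right) 22 = \sqrt{2} \sqrt{-2} \left(-26\right) 22 = \sqrt{2} i \sqrt{2} \left(-26\right) 22 = 2 i \left(-26\right) 22 = - 52 i 22 = - 1144 i$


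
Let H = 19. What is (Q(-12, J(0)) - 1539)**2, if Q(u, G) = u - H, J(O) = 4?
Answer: 2464900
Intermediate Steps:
Q(u, G) = -19 + u (Q(u, G) = u - 1*19 = u - 19 = -19 + u)
(Q(-12, J(0)) - 1539)**2 = ((-19 - 12) - 1539)**2 = (-31 - 1539)**2 = (-1570)**2 = 2464900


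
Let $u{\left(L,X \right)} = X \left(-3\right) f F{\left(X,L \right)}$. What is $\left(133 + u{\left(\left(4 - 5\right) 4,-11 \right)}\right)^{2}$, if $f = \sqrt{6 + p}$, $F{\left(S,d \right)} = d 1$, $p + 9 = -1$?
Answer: $\left(133 - 264 i\right)^{2} \approx -52007.0 - 70224.0 i$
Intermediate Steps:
$p = -10$ ($p = -9 - 1 = -10$)
$F{\left(S,d \right)} = d$
$f = 2 i$ ($f = \sqrt{6 - 10} = \sqrt{-4} = 2 i \approx 2.0 i$)
$u{\left(L,X \right)} = - 6 i L X$ ($u{\left(L,X \right)} = X \left(-3\right) 2 i L = - 3 X 2 i L = - 6 i X L = - 6 i L X$)
$\left(133 + u{\left(\left(4 - 5\right) 4,-11 \right)}\right)^{2} = \left(133 - 6 i \left(4 - 5\right) 4 \left(-11\right)\right)^{2} = \left(133 - 6 i \left(\left(-1\right) 4\right) \left(-11\right)\right)^{2} = \left(133 - 6 i \left(-4\right) \left(-11\right)\right)^{2} = \left(133 - 264 i\right)^{2}$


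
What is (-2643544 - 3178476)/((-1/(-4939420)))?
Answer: -28757402028400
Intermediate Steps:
(-2643544 - 3178476)/((-1/(-4939420))) = -5822020/((-1*(-1/4939420))) = -5822020/1/4939420 = -5822020*4939420 = -28757402028400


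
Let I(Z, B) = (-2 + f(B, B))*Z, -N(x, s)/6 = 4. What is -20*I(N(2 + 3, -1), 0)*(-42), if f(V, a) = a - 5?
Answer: 141120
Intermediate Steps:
f(V, a) = -5 + a
N(x, s) = -24 (N(x, s) = -6*4 = -24)
I(Z, B) = Z*(-7 + B) (I(Z, B) = (-2 + (-5 + B))*Z = (-7 + B)*Z = Z*(-7 + B))
-20*I(N(2 + 3, -1), 0)*(-42) = -(-480)*(-7 + 0)*(-42) = -(-480)*(-7)*(-42) = -20*168*(-42) = -3360*(-42) = 141120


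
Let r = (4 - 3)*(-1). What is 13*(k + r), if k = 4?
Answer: 39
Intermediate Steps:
r = -1 (r = 1*(-1) = -1)
13*(k + r) = 13*(4 - 1) = 13*3 = 39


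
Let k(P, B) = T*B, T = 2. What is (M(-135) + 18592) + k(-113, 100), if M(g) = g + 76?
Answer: 18733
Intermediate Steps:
M(g) = 76 + g
k(P, B) = 2*B
(M(-135) + 18592) + k(-113, 100) = ((76 - 135) + 18592) + 2*100 = (-59 + 18592) + 200 = 18533 + 200 = 18733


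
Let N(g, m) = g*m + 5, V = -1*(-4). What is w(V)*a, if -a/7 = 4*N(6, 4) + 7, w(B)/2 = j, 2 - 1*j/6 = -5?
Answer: -72324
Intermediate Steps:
j = 42 (j = 12 - 6*(-5) = 12 + 30 = 42)
V = 4
N(g, m) = 5 + g*m
w(B) = 84 (w(B) = 2*42 = 84)
a = -861 (a = -7*(4*(5 + 6*4) + 7) = -7*(4*(5 + 24) + 7) = -7*(4*29 + 7) = -7*(116 + 7) = -7*123 = -861)
w(V)*a = 84*(-861) = -72324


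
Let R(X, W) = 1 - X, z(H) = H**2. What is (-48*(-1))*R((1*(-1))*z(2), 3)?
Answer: 240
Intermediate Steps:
(-48*(-1))*R((1*(-1))*z(2), 3) = (-48*(-1))*(1 - 1*(-1)*2**2) = 48*(1 - (-1)*4) = 48*(1 - 1*(-4)) = 48*(1 + 4) = 48*5 = 240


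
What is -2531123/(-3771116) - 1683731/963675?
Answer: -3910364956771/3634130211300 ≈ -1.0760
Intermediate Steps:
-2531123/(-3771116) - 1683731/963675 = -2531123*(-1/3771116) - 1683731*1/963675 = 2531123/3771116 - 1683731/963675 = -3910364956771/3634130211300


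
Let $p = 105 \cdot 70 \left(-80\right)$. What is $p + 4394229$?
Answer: $3806229$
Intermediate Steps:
$p = -588000$ ($p = 7350 \left(-80\right) = -588000$)
$p + 4394229 = -588000 + 4394229 = 3806229$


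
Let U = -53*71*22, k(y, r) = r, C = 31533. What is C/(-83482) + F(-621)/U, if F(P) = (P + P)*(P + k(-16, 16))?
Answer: -2969986389/314142766 ≈ -9.4543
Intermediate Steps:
F(P) = 2*P*(16 + P) (F(P) = (P + P)*(P + 16) = (2*P)*(16 + P) = 2*P*(16 + P))
U = -82786 (U = -3763*22 = -82786)
C/(-83482) + F(-621)/U = 31533/(-83482) + (2*(-621)*(16 - 621))/(-82786) = 31533*(-1/83482) + (2*(-621)*(-605))*(-1/82786) = -31533/83482 + 751410*(-1/82786) = -31533/83482 - 34155/3763 = -2969986389/314142766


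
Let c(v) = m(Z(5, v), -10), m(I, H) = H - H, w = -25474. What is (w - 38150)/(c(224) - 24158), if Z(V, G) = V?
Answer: 31812/12079 ≈ 2.6337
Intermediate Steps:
m(I, H) = 0
c(v) = 0
(w - 38150)/(c(224) - 24158) = (-25474 - 38150)/(0 - 24158) = -63624/(-24158) = -63624*(-1/24158) = 31812/12079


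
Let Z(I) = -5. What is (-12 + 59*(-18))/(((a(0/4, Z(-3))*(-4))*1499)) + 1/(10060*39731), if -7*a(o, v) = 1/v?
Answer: 3756123050849/599141096140 ≈ 6.2692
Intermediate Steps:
a(o, v) = -1/(7*v)
(-12 + 59*(-18))/(((a(0/4, Z(-3))*(-4))*1499)) + 1/(10060*39731) = (-12 + 59*(-18))/(((-1/7/(-5)*(-4))*1499)) + 1/(10060*39731) = (-12 - 1062)/(((-1/7*(-1/5)*(-4))*1499)) + (1/10060)*(1/39731) = -1074/(((1/35)*(-4))*1499) + 1/399693860 = -1074/((-4/35*1499)) + 1/399693860 = -1074/(-5996/35) + 1/399693860 = -1074*(-35/5996) + 1/399693860 = 18795/2998 + 1/399693860 = 3756123050849/599141096140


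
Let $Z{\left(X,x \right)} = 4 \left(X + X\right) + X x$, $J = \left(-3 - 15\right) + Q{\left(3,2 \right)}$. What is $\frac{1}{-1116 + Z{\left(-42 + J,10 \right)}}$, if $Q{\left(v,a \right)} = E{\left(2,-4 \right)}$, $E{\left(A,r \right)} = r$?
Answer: $- \frac{1}{2268} \approx -0.00044092$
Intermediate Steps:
$Q{\left(v,a \right)} = -4$
$J = -22$ ($J = \left(-3 - 15\right) - 4 = -18 - 4 = -22$)
$Z{\left(X,x \right)} = 8 X + X x$ ($Z{\left(X,x \right)} = 4 \cdot 2 X + X x = 8 X + X x$)
$\frac{1}{-1116 + Z{\left(-42 + J,10 \right)}} = \frac{1}{-1116 + \left(-42 - 22\right) \left(8 + 10\right)} = \frac{1}{-1116 - 1152} = \frac{1}{-2268} = - \frac{1}{2268}$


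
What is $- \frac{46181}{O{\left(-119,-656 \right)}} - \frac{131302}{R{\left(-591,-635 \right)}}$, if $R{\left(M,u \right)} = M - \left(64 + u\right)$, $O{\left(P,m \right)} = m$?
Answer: $\frac{21764433}{3280} \approx 6635.5$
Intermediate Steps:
$R{\left(M,u \right)} = -64 + M - u$
$- \frac{46181}{O{\left(-119,-656 \right)}} - \frac{131302}{R{\left(-591,-635 \right)}} = - \frac{46181}{-656} - \frac{131302}{-64 - 591 - -635} = \left(-46181\right) \left(- \frac{1}{656}\right) - \frac{131302}{-64 - 591 + 635} = \frac{46181}{656} - \frac{131302}{-20} = \frac{46181}{656} - - \frac{65651}{10} = \frac{46181}{656} + \frac{65651}{10} = \frac{21764433}{3280}$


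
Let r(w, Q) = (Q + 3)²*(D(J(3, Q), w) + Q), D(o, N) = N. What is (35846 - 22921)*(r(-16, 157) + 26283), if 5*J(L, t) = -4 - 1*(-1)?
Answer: 46993787775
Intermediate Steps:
J(L, t) = -⅗ (J(L, t) = (-4 - 1*(-1))/5 = (-4 + 1)/5 = (⅕)*(-3) = -⅗)
r(w, Q) = (3 + Q)²*(Q + w) (r(w, Q) = (Q + 3)²*(w + Q) = (3 + Q)²*(Q + w))
(35846 - 22921)*(r(-16, 157) + 26283) = (35846 - 22921)*((3 + 157)²*(157 - 16) + 26283) = 12925*(160²*141 + 26283) = 12925*(25600*141 + 26283) = 12925*(3609600 + 26283) = 12925*3635883 = 46993787775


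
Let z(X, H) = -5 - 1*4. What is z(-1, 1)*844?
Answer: -7596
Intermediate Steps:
z(X, H) = -9 (z(X, H) = -5 - 4 = -9)
z(-1, 1)*844 = -9*844 = -7596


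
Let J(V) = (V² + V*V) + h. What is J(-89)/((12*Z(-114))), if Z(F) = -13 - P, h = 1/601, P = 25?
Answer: -3173681/91352 ≈ -34.741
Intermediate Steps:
h = 1/601 ≈ 0.0016639
Z(F) = -38 (Z(F) = -13 - 1*25 = -13 - 25 = -38)
J(V) = 1/601 + 2*V² (J(V) = (V² + V*V) + 1/601 = (V² + V²) + 1/601 = 2*V² + 1/601 = 1/601 + 2*V²)
J(-89)/((12*Z(-114))) = (1/601 + 2*(-89)²)/((12*(-38))) = (1/601 + 2*7921)/(-456) = (1/601 + 15842)*(-1/456) = (9521043/601)*(-1/456) = -3173681/91352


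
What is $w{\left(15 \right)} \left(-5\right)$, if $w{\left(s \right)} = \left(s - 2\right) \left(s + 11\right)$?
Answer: $-1690$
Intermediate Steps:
$w{\left(s \right)} = \left(-2 + s\right) \left(11 + s\right)$
$w{\left(15 \right)} \left(-5\right) = \left(-22 + 15^{2} + 9 \cdot 15\right) \left(-5\right) = \left(-22 + 225 + 135\right) \left(-5\right) = 338 \left(-5\right) = -1690$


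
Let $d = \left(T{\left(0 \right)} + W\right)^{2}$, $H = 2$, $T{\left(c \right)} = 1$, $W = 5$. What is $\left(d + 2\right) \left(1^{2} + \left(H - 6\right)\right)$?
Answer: $-114$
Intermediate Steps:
$d = 36$ ($d = \left(1 + 5\right)^{2} = 6^{2} = 36$)
$\left(d + 2\right) \left(1^{2} + \left(H - 6\right)\right) = \left(36 + 2\right) \left(1^{2} + \left(2 - 6\right)\right) = 38 \left(1 + \left(2 - 6\right)\right) = 38 \left(1 - 4\right) = 38 \left(-3\right) = -114$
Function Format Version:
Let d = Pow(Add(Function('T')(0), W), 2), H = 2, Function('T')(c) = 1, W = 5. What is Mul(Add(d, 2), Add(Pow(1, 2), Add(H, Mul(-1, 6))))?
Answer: -114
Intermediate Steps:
d = 36 (d = Pow(Add(1, 5), 2) = Pow(6, 2) = 36)
Mul(Add(d, 2), Add(Pow(1, 2), Add(H, Mul(-1, 6)))) = Mul(Add(36, 2), Add(Pow(1, 2), Add(2, Mul(-1, 6)))) = Mul(38, Add(1, Add(2, -6))) = Mul(38, Add(1, -4)) = Mul(38, -3) = -114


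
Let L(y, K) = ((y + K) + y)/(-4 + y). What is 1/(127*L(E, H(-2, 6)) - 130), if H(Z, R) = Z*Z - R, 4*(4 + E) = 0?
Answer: 4/115 ≈ 0.034783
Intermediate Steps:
E = -4 (E = -4 + (1/4)*0 = -4 + 0 = -4)
H(Z, R) = Z**2 - R
L(y, K) = (K + 2*y)/(-4 + y) (L(y, K) = ((K + y) + y)/(-4 + y) = (K + 2*y)/(-4 + y))
1/(127*L(E, H(-2, 6)) - 130) = 1/(127*((((-2)**2 - 1*6) + 2*(-4))/(-4 - 4)) - 130) = 1/(127*(((4 - 6) - 8)/(-8)) - 130) = 1/(127*(-(-2 - 8)/8) - 130) = 1/(127*(-1/8*(-10)) - 130) = 1/(127*(5/4) - 130) = 1/(635/4 - 130) = 1/(115/4) = 4/115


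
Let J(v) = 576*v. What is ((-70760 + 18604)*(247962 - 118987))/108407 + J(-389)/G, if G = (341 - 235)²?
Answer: -1453977706724/23424251 ≈ -62072.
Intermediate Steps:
G = 11236 (G = 106² = 11236)
((-70760 + 18604)*(247962 - 118987))/108407 + J(-389)/G = ((-70760 + 18604)*(247962 - 118987))/108407 + (576*(-389))/11236 = -52156*128975*(1/108407) - 224064*1/11236 = -6726820100*1/108407 - 56016/2809 = -517447700/8339 - 56016/2809 = -1453977706724/23424251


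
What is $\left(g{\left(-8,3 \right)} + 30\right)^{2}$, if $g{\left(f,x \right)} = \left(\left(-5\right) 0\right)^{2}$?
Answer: $900$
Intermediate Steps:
$g{\left(f,x \right)} = 0$ ($g{\left(f,x \right)} = 0^{2} = 0$)
$\left(g{\left(-8,3 \right)} + 30\right)^{2} = \left(0 + 30\right)^{2} = 30^{2} = 900$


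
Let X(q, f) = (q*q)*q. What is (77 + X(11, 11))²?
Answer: 1982464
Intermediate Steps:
X(q, f) = q³ (X(q, f) = q²*q = q³)
(77 + X(11, 11))² = (77 + 11³)² = (77 + 1331)² = 1408² = 1982464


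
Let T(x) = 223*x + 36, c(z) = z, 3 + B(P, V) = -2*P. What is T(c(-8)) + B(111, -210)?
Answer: -1973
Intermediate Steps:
B(P, V) = -3 - 2*P
T(x) = 36 + 223*x
T(c(-8)) + B(111, -210) = (36 + 223*(-8)) + (-3 - 2*111) = (36 - 1784) + (-3 - 222) = -1748 - 225 = -1973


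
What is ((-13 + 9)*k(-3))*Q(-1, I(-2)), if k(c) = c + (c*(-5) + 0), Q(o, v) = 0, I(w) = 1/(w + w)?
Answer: 0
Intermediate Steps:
I(w) = 1/(2*w)
k(c) = -4*c (k(c) = c + (-5*c + 0) = c - 5*c = -4*c)
((-13 + 9)*k(-3))*Q(-1, I(-2)) = ((-13 + 9)*(-4*(-3)))*0 = -4*12*0 = -48*0 = 0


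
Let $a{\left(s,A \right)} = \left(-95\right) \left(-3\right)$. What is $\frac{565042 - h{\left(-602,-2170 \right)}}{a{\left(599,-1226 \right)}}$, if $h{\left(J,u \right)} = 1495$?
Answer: $\frac{187849}{95} \approx 1977.4$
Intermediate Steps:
$a{\left(s,A \right)} = 285$
$\frac{565042 - h{\left(-602,-2170 \right)}}{a{\left(599,-1226 \right)}} = \frac{565042 - 1495}{285} = \left(565042 - 1495\right) \frac{1}{285} = 563547 \cdot \frac{1}{285} = \frac{187849}{95}$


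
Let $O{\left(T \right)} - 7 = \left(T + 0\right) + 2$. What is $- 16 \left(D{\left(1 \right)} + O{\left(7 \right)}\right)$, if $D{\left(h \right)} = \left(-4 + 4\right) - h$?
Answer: $-240$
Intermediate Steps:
$D{\left(h \right)} = - h$ ($D{\left(h \right)} = 0 - h = - h$)
$O{\left(T \right)} = 9 + T$ ($O{\left(T \right)} = 7 + \left(\left(T + 0\right) + 2\right) = 7 + \left(T + 2\right) = 7 + \left(2 + T\right) = 9 + T$)
$- 16 \left(D{\left(1 \right)} + O{\left(7 \right)}\right) = - 16 \left(\left(-1\right) 1 + \left(9 + 7\right)\right) = - 16 \left(-1 + 16\right) = \left(-16\right) 15 = -240$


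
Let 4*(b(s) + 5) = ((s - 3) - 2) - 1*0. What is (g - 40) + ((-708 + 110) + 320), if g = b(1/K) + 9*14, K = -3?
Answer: -595/3 ≈ -198.33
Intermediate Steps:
b(s) = -25/4 + s/4 (b(s) = -5 + (((s - 3) - 2) - 1*0)/4 = -5 + (((-3 + s) - 2) + 0)/4 = -5 + ((-5 + s) + 0)/4 = -5 + (-5 + s)/4 = -5 + (-5/4 + s/4) = -25/4 + s/4)
g = 359/3 (g = (-25/4 + (1/4)/(-3)) + 9*14 = (-25/4 + (1/4)*(-1/3)) + 126 = (-25/4 - 1/12) + 126 = -19/3 + 126 = 359/3 ≈ 119.67)
(g - 40) + ((-708 + 110) + 320) = (359/3 - 40) + ((-708 + 110) + 320) = 239/3 + (-598 + 320) = 239/3 - 278 = -595/3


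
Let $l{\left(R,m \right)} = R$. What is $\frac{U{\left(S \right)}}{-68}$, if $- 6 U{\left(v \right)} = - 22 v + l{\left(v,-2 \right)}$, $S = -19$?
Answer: $\frac{133}{136} \approx 0.97794$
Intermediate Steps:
$U{\left(v \right)} = \frac{7 v}{2}$ ($U{\left(v \right)} = - \frac{- 22 v + v}{6} = - \frac{\left(-21\right) v}{6} = \frac{7 v}{2}$)
$\frac{U{\left(S \right)}}{-68} = \frac{\frac{7}{2} \left(-19\right)}{-68} = \left(- \frac{133}{2}\right) \left(- \frac{1}{68}\right) = \frac{133}{136}$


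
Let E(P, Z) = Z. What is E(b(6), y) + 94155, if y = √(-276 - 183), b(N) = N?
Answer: 94155 + 3*I*√51 ≈ 94155.0 + 21.424*I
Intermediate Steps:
y = 3*I*√51 (y = √(-459) = 3*I*√51 ≈ 21.424*I)
E(b(6), y) + 94155 = 3*I*√51 + 94155 = 94155 + 3*I*√51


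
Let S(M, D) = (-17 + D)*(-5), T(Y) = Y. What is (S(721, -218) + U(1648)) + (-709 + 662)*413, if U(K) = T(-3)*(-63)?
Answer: -18047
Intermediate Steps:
S(M, D) = 85 - 5*D
U(K) = 189 (U(K) = -3*(-63) = 189)
(S(721, -218) + U(1648)) + (-709 + 662)*413 = ((85 - 5*(-218)) + 189) + (-709 + 662)*413 = ((85 + 1090) + 189) - 47*413 = (1175 + 189) - 19411 = 1364 - 19411 = -18047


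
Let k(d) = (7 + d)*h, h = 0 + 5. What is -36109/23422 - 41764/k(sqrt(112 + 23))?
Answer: 3415923993/5035730 - 62646*sqrt(15)/215 ≈ -450.16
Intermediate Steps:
h = 5
k(d) = 35 + 5*d (k(d) = (7 + d)*5 = 35 + 5*d)
-36109/23422 - 41764/k(sqrt(112 + 23)) = -36109/23422 - 41764/(35 + 5*sqrt(112 + 23)) = -36109*1/23422 - 41764/(35 + 5*sqrt(135)) = -36109/23422 - 41764/(35 + 5*(3*sqrt(15))) = -36109/23422 - 41764/(35 + 15*sqrt(15))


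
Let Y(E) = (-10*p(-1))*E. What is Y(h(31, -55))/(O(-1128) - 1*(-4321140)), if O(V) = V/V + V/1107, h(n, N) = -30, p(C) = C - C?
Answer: 0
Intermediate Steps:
p(C) = 0
O(V) = 1 + V/1107 (O(V) = 1 + V*(1/1107) = 1 + V/1107)
Y(E) = 0 (Y(E) = (-10*0)*E = 0*E = 0)
Y(h(31, -55))/(O(-1128) - 1*(-4321140)) = 0/((1 + (1/1107)*(-1128)) - 1*(-4321140)) = 0/((1 - 376/369) + 4321140) = 0/(-7/369 + 4321140) = 0/(1594500653/369) = 0*(369/1594500653) = 0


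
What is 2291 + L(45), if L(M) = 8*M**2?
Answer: 18491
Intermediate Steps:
2291 + L(45) = 2291 + 8*45**2 = 2291 + 8*2025 = 2291 + 16200 = 18491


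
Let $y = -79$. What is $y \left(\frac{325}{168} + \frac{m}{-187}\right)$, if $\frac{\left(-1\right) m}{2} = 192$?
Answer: $- \frac{9897673}{31416} \approx -315.05$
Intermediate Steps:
$m = -384$ ($m = \left(-2\right) 192 = -384$)
$y \left(\frac{325}{168} + \frac{m}{-187}\right) = - 79 \left(\frac{325}{168} - \frac{384}{-187}\right) = - 79 \left(325 \cdot \frac{1}{168} - - \frac{384}{187}\right) = - 79 \left(\frac{325}{168} + \frac{384}{187}\right) = \left(-79\right) \frac{125287}{31416} = - \frac{9897673}{31416}$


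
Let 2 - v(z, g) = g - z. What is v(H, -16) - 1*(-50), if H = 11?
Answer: 79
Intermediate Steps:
v(z, g) = 2 + z - g (v(z, g) = 2 - (g - z) = 2 + (z - g) = 2 + z - g)
v(H, -16) - 1*(-50) = (2 + 11 - 1*(-16)) - 1*(-50) = (2 + 11 + 16) + 50 = 29 + 50 = 79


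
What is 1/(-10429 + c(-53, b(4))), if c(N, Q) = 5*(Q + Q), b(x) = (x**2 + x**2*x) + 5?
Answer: -1/9579 ≈ -0.00010439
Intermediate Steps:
b(x) = 5 + x**2 + x**3 (b(x) = (x**2 + x**3) + 5 = 5 + x**2 + x**3)
c(N, Q) = 10*Q (c(N, Q) = 5*(2*Q) = 10*Q)
1/(-10429 + c(-53, b(4))) = 1/(-10429 + 10*(5 + 4**2 + 4**3)) = 1/(-10429 + 10*(5 + 16 + 64)) = 1/(-10429 + 10*85) = 1/(-10429 + 850) = 1/(-9579) = -1/9579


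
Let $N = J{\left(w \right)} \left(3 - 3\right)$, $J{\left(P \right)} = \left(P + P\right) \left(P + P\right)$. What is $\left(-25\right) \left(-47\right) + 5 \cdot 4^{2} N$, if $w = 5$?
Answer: $1175$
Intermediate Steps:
$J{\left(P \right)} = 4 P^{2}$ ($J{\left(P \right)} = 2 P 2 P = 4 P^{2}$)
$N = 0$ ($N = 4 \cdot 5^{2} \left(3 - 3\right) = 4 \cdot 25 \cdot 0 = 100 \cdot 0 = 0$)
$\left(-25\right) \left(-47\right) + 5 \cdot 4^{2} N = \left(-25\right) \left(-47\right) + 5 \cdot 4^{2} \cdot 0 = 1175 + 5 \cdot 16 \cdot 0 = 1175 + 80 \cdot 0 = 1175 + 0 = 1175$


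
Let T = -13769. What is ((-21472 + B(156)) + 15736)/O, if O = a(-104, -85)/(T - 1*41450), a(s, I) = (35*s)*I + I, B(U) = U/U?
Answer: 63336193/61863 ≈ 1023.8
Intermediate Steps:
B(U) = 1
a(s, I) = I + 35*I*s (a(s, I) = 35*I*s + I = I + 35*I*s)
O = -309315/55219 (O = (-85*(1 + 35*(-104)))/(-13769 - 1*41450) = (-85*(1 - 3640))/(-13769 - 41450) = -85*(-3639)/(-55219) = 309315*(-1/55219) = -309315/55219 ≈ -5.6016)
((-21472 + B(156)) + 15736)/O = ((-21472 + 1) + 15736)/(-309315/55219) = (-21471 + 15736)*(-55219/309315) = -5735*(-55219/309315) = 63336193/61863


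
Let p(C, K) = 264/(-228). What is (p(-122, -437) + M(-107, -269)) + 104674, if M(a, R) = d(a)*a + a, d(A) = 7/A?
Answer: 1986884/19 ≈ 1.0457e+5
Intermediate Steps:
p(C, K) = -22/19 (p(C, K) = 264*(-1/228) = -22/19)
M(a, R) = 7 + a (M(a, R) = (7/a)*a + a = 7 + a)
(p(-122, -437) + M(-107, -269)) + 104674 = (-22/19 + (7 - 107)) + 104674 = (-22/19 - 100) + 104674 = -1922/19 + 104674 = 1986884/19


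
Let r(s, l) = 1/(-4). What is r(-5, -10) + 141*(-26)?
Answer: -14665/4 ≈ -3666.3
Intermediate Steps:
r(s, l) = -¼
r(-5, -10) + 141*(-26) = -¼ + 141*(-26) = -¼ - 3666 = -14665/4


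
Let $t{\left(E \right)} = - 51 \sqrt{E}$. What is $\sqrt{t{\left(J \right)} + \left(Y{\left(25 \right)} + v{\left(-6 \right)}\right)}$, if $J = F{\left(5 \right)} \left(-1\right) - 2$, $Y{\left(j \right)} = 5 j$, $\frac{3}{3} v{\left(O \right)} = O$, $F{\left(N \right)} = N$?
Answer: $\sqrt{119 - 51 i \sqrt{7}} \approx 12.225 - 5.5187 i$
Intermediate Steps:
$v{\left(O \right)} = O$
$J = -7$ ($J = 5 \left(-1\right) - 2 = -5 - 2 = -7$)
$\sqrt{t{\left(J \right)} + \left(Y{\left(25 \right)} + v{\left(-6 \right)}\right)} = \sqrt{- 51 \sqrt{-7} + \left(5 \cdot 25 - 6\right)} = \sqrt{- 51 i \sqrt{7} + \left(125 - 6\right)} = \sqrt{- 51 i \sqrt{7} + 119} = \sqrt{119 - 51 i \sqrt{7}}$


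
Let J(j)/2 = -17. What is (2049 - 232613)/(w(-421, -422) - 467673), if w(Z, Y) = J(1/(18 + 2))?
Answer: 230564/467707 ≈ 0.49297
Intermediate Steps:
J(j) = -34 (J(j) = 2*(-17) = -34)
w(Z, Y) = -34
(2049 - 232613)/(w(-421, -422) - 467673) = (2049 - 232613)/(-34 - 467673) = -230564/(-467707) = -230564*(-1/467707) = 230564/467707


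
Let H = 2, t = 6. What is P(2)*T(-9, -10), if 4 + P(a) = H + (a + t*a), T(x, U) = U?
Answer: -120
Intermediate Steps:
P(a) = -2 + 7*a (P(a) = -4 + (2 + (a + 6*a)) = -4 + (2 + 7*a) = -2 + 7*a)
P(2)*T(-9, -10) = (-2 + 7*2)*(-10) = (-2 + 14)*(-10) = 12*(-10) = -120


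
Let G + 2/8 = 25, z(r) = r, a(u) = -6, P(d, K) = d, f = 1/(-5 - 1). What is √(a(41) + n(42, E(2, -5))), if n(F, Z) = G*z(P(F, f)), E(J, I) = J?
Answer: √4134/2 ≈ 32.148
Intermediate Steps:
f = -⅙ (f = 1/(-6) = -⅙ ≈ -0.16667)
G = 99/4 (G = -¼ + 25 = 99/4 ≈ 24.750)
n(F, Z) = 99*F/4
√(a(41) + n(42, E(2, -5))) = √(-6 + (99/4)*42) = √(-6 + 2079/2) = √(2067/2) = √4134/2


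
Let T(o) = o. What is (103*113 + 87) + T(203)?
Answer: 11929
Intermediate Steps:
(103*113 + 87) + T(203) = (103*113 + 87) + 203 = (11639 + 87) + 203 = 11726 + 203 = 11929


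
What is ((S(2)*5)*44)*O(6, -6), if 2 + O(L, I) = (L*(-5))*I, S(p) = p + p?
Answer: 156640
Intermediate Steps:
S(p) = 2*p
O(L, I) = -2 - 5*I*L (O(L, I) = -2 + (L*(-5))*I = -2 + (-5*L)*I = -2 - 5*I*L)
((S(2)*5)*44)*O(6, -6) = (((2*2)*5)*44)*(-2 - 5*(-6)*6) = ((4*5)*44)*(-2 + 180) = (20*44)*178 = 880*178 = 156640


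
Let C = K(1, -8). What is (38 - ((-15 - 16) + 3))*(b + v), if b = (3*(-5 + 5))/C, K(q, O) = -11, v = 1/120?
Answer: 11/20 ≈ 0.55000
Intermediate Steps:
v = 1/120 ≈ 0.0083333
C = -11
b = 0 (b = (3*(-5 + 5))/(-11) = (3*0)*(-1/11) = 0*(-1/11) = 0)
(38 - ((-15 - 16) + 3))*(b + v) = (38 - ((-15 - 16) + 3))*(0 + 1/120) = (38 - (-31 + 3))*(1/120) = (38 - 1*(-28))*(1/120) = (38 + 28)*(1/120) = 66*(1/120) = 11/20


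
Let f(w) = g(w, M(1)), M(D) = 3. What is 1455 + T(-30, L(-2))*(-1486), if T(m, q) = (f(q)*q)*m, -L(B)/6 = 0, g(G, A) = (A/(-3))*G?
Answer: 1455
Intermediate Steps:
g(G, A) = -A*G/3 (g(G, A) = (A*(-1/3))*G = (-A/3)*G = -A*G/3)
f(w) = -w (f(w) = -1/3*3*w = -w)
L(B) = 0 (L(B) = -6*0 = 0)
T(m, q) = -m*q**2 (T(m, q) = ((-q)*q)*m = (-q**2)*m = -m*q**2)
1455 + T(-30, L(-2))*(-1486) = 1455 - 1*(-30)*0**2*(-1486) = 1455 - 1*(-30)*0*(-1486) = 1455 + 0*(-1486) = 1455 + 0 = 1455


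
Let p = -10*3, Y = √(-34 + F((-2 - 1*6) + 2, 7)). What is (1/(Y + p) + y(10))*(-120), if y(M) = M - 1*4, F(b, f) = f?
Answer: -73760/103 + 40*I*√3/103 ≈ -716.12 + 0.67264*I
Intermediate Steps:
Y = 3*I*√3 (Y = √(-34 + 7) = √(-27) = 3*I*√3 ≈ 5.1962*I)
p = -30
y(M) = -4 + M (y(M) = M - 4 = -4 + M)
(1/(Y + p) + y(10))*(-120) = (1/(3*I*√3 - 30) + (-4 + 10))*(-120) = (1/(-30 + 3*I*√3) + 6)*(-120) = (6 + 1/(-30 + 3*I*√3))*(-120) = -720 - 120/(-30 + 3*I*√3)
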